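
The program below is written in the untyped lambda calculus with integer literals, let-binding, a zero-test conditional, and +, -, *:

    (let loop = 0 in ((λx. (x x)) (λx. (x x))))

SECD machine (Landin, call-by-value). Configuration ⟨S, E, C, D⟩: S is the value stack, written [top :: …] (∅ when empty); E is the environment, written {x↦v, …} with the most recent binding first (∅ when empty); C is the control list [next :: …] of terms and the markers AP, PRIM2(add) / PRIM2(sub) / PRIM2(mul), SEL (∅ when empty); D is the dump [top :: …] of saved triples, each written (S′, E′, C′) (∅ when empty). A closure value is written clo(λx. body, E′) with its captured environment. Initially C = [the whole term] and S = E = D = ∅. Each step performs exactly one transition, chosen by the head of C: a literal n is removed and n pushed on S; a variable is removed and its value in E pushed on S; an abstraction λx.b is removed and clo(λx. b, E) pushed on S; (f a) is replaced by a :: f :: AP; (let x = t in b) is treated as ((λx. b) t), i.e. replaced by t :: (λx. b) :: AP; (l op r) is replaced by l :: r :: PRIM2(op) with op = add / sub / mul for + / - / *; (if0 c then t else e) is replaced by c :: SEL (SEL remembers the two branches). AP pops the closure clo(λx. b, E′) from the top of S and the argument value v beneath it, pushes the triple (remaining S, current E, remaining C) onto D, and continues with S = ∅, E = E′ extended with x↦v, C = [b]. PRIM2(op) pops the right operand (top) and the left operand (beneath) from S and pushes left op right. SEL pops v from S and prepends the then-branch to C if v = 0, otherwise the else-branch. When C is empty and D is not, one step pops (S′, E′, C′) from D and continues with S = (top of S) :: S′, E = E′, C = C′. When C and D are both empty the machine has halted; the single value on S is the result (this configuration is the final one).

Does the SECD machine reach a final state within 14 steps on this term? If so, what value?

Answer: DIVERGES (no final state within 14 steps)

Derivation:
step 0: ⟨S=∅; E=∅; C=[(let loop = 0 in ((λx. (x x)) (λx. (x x))))]; D=∅⟩
step 1: ⟨S=∅; E=∅; C=[0 :: (λloop. ((λx. (x x)) (λx. (x x)))) :: AP]; D=∅⟩
step 2: ⟨S=[0]; E=∅; C=[(λloop. ((λx. (x x)) (λx. (x x)))) :: AP]; D=∅⟩
step 3: ⟨S=[clo(λloop. ((λx. (x x)) (λx. (x x))), ∅) :: 0]; E=∅; C=[AP]; D=∅⟩
step 4: ⟨S=∅; E={loop↦0}; C=[((λx. (x x)) (λx. (x x)))]; D=[(∅, ∅, ∅)]⟩
step 5: ⟨S=∅; E={loop↦0}; C=[(λx. (x x)) :: (λx. (x x)) :: AP]; D=[(∅, ∅, ∅)]⟩
step 6: ⟨S=[clo(λx. (x x), {loop↦0})]; E={loop↦0}; C=[(λx. (x x)) :: AP]; D=[(∅, ∅, ∅)]⟩
step 7: ⟨S=[clo(λx. (x x), {loop↦0}) :: clo(λx. (x x), {loop↦0})]; E={loop↦0}; C=[AP]; D=[(∅, ∅, ∅)]⟩
step 8: ⟨S=∅; E={x↦clo(λx. (x x), {loop↦0}), loop↦0}; C=[(x x)]; D=[(∅, {loop↦0}, ∅) :: (∅, ∅, ∅)]⟩
step 9: ⟨S=∅; E={x↦clo(λx. (x x), {loop↦0}), loop↦0}; C=[x :: x :: AP]; D=[(∅, {loop↦0}, ∅) :: (∅, ∅, ∅)]⟩
step 10: ⟨S=[clo(λx. (x x), {loop↦0})]; E={x↦clo(λx. (x x), {loop↦0}), loop↦0}; C=[x :: AP]; D=[(∅, {loop↦0}, ∅) :: (∅, ∅, ∅)]⟩
step 11: ⟨S=[clo(λx. (x x), {loop↦0}) :: clo(λx. (x x), {loop↦0})]; E={x↦clo(λx. (x x), {loop↦0}), loop↦0}; C=[AP]; D=[(∅, {loop↦0}, ∅) :: (∅, ∅, ∅)]⟩
step 12: ⟨S=∅; E={x↦clo(λx. (x x), {loop↦0}), loop↦0}; C=[(x x)]; D=[(∅, {x↦clo(λx. (x x), {loop↦0}), loop↦0}, ∅) :: (∅, {loop↦0}, ∅) :: (∅, ∅, ∅)]⟩
step 13: ⟨S=∅; E={x↦clo(λx. (x x), {loop↦0}), loop↦0}; C=[x :: x :: AP]; D=[(∅, {x↦clo(λx. (x x), {loop↦0}), loop↦0}, ∅) :: (∅, {loop↦0}, ∅) :: (∅, ∅, ∅)]⟩
step 14: ⟨S=[clo(λx. (x x), {loop↦0})]; E={x↦clo(λx. (x x), {loop↦0}), loop↦0}; C=[x :: AP]; D=[(∅, {x↦clo(λx. (x x), {loop↦0}), loop↦0}, ∅) :: (∅, {loop↦0}, ∅) :: (∅, ∅, ∅)]⟩
→ 14 transitions taken and the configuration is still not final: no result within 14 steps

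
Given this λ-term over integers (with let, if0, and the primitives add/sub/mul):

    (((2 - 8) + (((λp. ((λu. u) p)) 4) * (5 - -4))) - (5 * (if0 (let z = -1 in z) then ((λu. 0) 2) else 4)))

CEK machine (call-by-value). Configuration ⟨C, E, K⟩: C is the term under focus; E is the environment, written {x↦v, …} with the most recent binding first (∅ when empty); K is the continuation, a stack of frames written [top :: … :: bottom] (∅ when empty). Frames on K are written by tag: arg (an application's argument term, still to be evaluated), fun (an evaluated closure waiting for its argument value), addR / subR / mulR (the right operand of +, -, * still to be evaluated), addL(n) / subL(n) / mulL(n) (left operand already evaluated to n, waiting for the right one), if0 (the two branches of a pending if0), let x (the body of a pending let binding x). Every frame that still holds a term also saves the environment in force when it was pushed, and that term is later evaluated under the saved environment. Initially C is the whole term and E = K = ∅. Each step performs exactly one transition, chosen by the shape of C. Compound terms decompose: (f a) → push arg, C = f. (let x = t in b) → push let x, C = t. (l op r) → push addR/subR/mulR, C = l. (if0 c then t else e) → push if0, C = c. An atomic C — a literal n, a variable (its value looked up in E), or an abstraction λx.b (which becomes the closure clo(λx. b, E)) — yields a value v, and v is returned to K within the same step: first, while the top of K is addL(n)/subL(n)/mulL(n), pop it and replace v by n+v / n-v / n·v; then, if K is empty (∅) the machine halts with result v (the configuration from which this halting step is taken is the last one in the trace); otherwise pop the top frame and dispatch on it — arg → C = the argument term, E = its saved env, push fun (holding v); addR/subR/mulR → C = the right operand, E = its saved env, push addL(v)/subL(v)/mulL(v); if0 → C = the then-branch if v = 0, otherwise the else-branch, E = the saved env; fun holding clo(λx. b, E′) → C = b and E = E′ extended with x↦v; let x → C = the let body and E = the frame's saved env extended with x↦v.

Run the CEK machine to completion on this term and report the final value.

0. [C=(((2 - 8) + (((λp. ((λu. u) p)) 4) * (5 - -4))) - (5 * (if0 (let z = -1 in z) then ((λu. 0) 2) else 4))) | E=∅ | K=∅]
1. [C=((2 - 8) + (((λp. ((λu. u) p)) 4) * (5 - -4))) | E=∅ | K=[subR]]
2. [C=(2 - 8) | E=∅ | K=[addR :: subR]]
3. [C=2 | E=∅ | K=[subR :: addR :: subR]]
4. [C=8 | E=∅ | K=[subL(2) :: addR :: subR]]
5. [C=(((λp. ((λu. u) p)) 4) * (5 - -4)) | E=∅ | K=[addL(-6) :: subR]]
6. [C=((λp. ((λu. u) p)) 4) | E=∅ | K=[mulR :: addL(-6) :: subR]]
7. [C=(λp. ((λu. u) p)) | E=∅ | K=[arg :: mulR :: addL(-6) :: subR]]
8. [C=4 | E=∅ | K=[fun :: mulR :: addL(-6) :: subR]]
9. [C=((λu. u) p) | E={p↦4} | K=[mulR :: addL(-6) :: subR]]
10. [C=(λu. u) | E={p↦4} | K=[arg :: mulR :: addL(-6) :: subR]]
11. [C=p | E={p↦4} | K=[fun :: mulR :: addL(-6) :: subR]]
12. [C=u | E={u↦4, p↦4} | K=[mulR :: addL(-6) :: subR]]
13. [C=(5 - -4) | E=∅ | K=[mulL(4) :: addL(-6) :: subR]]
14. [C=5 | E=∅ | K=[subR :: mulL(4) :: addL(-6) :: subR]]
15. [C=-4 | E=∅ | K=[subL(5) :: mulL(4) :: addL(-6) :: subR]]
16. [C=(5 * (if0 (let z = -1 in z) then ((λu. 0) 2) else 4)) | E=∅ | K=[subL(30)]]
17. [C=5 | E=∅ | K=[mulR :: subL(30)]]
18. [C=(if0 (let z = -1 in z) then ((λu. 0) 2) else 4) | E=∅ | K=[mulL(5) :: subL(30)]]
19. [C=(let z = -1 in z) | E=∅ | K=[if0 :: mulL(5) :: subL(30)]]
20. [C=-1 | E=∅ | K=[let z :: if0 :: mulL(5) :: subL(30)]]
21. [C=z | E={z↦-1} | K=[if0 :: mulL(5) :: subL(30)]]
22. [C=4 | E=∅ | K=[mulL(5) :: subL(30)]]
→ final value 10

Answer: 10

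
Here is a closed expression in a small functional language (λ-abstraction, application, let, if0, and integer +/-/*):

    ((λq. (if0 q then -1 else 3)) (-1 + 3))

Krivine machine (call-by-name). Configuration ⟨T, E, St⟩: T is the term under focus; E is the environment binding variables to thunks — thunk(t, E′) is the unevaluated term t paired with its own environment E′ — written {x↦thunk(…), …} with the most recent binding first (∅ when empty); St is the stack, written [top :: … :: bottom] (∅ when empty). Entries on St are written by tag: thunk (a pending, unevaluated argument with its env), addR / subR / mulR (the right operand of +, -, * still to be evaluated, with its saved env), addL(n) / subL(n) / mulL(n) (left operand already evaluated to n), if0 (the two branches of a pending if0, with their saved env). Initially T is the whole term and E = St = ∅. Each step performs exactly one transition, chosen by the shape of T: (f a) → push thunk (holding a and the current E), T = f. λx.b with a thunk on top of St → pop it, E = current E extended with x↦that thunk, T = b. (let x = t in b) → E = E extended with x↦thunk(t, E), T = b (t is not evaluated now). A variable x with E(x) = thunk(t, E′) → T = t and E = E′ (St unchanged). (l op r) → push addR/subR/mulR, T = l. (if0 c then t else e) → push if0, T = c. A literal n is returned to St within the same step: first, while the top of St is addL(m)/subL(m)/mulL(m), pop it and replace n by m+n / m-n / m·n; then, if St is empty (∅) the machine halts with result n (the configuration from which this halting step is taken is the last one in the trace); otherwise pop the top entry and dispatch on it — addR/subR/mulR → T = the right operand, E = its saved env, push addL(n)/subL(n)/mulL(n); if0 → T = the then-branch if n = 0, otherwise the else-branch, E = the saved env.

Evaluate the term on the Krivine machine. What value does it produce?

0. <T=((λq. (if0 q then -1 else 3)) (-1 + 3)), E=∅, St=∅>
1. <T=(λq. (if0 q then -1 else 3)), E=∅, St=[thunk]>
2. <T=(if0 q then -1 else 3), E={q↦thunk((-1 + 3), ∅)}, St=∅>
3. <T=q, E={q↦thunk((-1 + 3), ∅)}, St=[if0]>
4. <T=(-1 + 3), E=∅, St=[if0]>
5. <T=-1, E=∅, St=[addR :: if0]>
6. <T=3, E=∅, St=[addL(-1) :: if0]>
7. <T=3, E={q↦thunk((-1 + 3), ∅)}, St=∅>
→ final value 3

Answer: 3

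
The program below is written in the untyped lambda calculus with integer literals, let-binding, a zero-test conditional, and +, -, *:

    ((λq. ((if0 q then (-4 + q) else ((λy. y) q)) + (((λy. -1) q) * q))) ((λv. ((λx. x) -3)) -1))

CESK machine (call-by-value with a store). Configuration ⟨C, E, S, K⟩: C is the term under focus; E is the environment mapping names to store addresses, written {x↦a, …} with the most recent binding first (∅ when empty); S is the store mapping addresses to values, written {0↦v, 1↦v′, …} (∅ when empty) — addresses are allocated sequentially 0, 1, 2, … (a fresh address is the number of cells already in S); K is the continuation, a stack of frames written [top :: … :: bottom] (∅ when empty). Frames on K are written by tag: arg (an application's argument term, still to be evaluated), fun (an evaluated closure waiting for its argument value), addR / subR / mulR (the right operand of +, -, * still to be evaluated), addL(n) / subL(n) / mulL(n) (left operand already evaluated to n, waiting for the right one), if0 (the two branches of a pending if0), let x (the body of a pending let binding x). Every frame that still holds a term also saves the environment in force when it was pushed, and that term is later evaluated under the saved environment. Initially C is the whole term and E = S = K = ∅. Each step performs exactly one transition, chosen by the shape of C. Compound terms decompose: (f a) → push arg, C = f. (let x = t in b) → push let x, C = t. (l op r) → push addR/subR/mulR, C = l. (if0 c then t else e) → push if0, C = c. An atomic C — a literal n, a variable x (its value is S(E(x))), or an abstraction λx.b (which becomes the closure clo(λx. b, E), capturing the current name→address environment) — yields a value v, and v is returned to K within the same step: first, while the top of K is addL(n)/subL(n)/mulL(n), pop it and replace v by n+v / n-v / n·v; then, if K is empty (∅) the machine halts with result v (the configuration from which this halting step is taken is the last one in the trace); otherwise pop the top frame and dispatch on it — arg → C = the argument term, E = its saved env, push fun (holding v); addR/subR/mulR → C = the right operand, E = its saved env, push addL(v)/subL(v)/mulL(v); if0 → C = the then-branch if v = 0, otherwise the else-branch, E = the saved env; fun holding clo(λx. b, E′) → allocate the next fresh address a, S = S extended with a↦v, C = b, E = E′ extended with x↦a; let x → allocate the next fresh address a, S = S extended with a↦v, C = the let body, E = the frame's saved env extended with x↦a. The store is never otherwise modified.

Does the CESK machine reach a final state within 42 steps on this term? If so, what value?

[0] <C=((λq. ((if0 q then (-4 + q) else ((λy. y) q)) + (((λy. -1) q) * q))) ((λv. ((λx. x) -3)) -1)), E=∅, S=∅, K=∅>
[1] <C=(λq. ((if0 q then (-4 + q) else ((λy. y) q)) + (((λy. -1) q) * q))), E=∅, S=∅, K=[arg]>
[2] <C=((λv. ((λx. x) -3)) -1), E=∅, S=∅, K=[fun]>
[3] <C=(λv. ((λx. x) -3)), E=∅, S=∅, K=[arg :: fun]>
[4] <C=-1, E=∅, S=∅, K=[fun :: fun]>
[5] <C=((λx. x) -3), E={v↦0}, S={0↦-1}, K=[fun]>
[6] <C=(λx. x), E={v↦0}, S={0↦-1}, K=[arg :: fun]>
[7] <C=-3, E={v↦0}, S={0↦-1}, K=[fun :: fun]>
[8] <C=x, E={x↦1, v↦0}, S={0↦-1, 1↦-3}, K=[fun]>
[9] <C=((if0 q then (-4 + q) else ((λy. y) q)) + (((λy. -1) q) * q)), E={q↦2}, S={0↦-1, 1↦-3, 2↦-3}, K=∅>
[10] <C=(if0 q then (-4 + q) else ((λy. y) q)), E={q↦2}, S={0↦-1, 1↦-3, 2↦-3}, K=[addR]>
[11] <C=q, E={q↦2}, S={0↦-1, 1↦-3, 2↦-3}, K=[if0 :: addR]>
[12] <C=((λy. y) q), E={q↦2}, S={0↦-1, 1↦-3, 2↦-3}, K=[addR]>
[13] <C=(λy. y), E={q↦2}, S={0↦-1, 1↦-3, 2↦-3}, K=[arg :: addR]>
[14] <C=q, E={q↦2}, S={0↦-1, 1↦-3, 2↦-3}, K=[fun :: addR]>
[15] <C=y, E={y↦3, q↦2}, S={0↦-1, 1↦-3, 2↦-3, 3↦-3}, K=[addR]>
[16] <C=(((λy. -1) q) * q), E={q↦2}, S={0↦-1, 1↦-3, 2↦-3, 3↦-3}, K=[addL(-3)]>
[17] <C=((λy. -1) q), E={q↦2}, S={0↦-1, 1↦-3, 2↦-3, 3↦-3}, K=[mulR :: addL(-3)]>
[18] <C=(λy. -1), E={q↦2}, S={0↦-1, 1↦-3, 2↦-3, 3↦-3}, K=[arg :: mulR :: addL(-3)]>
[19] <C=q, E={q↦2}, S={0↦-1, 1↦-3, 2↦-3, 3↦-3}, K=[fun :: mulR :: addL(-3)]>
[20] <C=-1, E={y↦4, q↦2}, S={0↦-1, 1↦-3, 2↦-3, 3↦-3, 4↦-3}, K=[mulR :: addL(-3)]>
[21] <C=q, E={q↦2}, S={0↦-1, 1↦-3, 2↦-3, 3↦-3, 4↦-3}, K=[mulL(-1) :: addL(-3)]>
→ final value 0

Answer: 0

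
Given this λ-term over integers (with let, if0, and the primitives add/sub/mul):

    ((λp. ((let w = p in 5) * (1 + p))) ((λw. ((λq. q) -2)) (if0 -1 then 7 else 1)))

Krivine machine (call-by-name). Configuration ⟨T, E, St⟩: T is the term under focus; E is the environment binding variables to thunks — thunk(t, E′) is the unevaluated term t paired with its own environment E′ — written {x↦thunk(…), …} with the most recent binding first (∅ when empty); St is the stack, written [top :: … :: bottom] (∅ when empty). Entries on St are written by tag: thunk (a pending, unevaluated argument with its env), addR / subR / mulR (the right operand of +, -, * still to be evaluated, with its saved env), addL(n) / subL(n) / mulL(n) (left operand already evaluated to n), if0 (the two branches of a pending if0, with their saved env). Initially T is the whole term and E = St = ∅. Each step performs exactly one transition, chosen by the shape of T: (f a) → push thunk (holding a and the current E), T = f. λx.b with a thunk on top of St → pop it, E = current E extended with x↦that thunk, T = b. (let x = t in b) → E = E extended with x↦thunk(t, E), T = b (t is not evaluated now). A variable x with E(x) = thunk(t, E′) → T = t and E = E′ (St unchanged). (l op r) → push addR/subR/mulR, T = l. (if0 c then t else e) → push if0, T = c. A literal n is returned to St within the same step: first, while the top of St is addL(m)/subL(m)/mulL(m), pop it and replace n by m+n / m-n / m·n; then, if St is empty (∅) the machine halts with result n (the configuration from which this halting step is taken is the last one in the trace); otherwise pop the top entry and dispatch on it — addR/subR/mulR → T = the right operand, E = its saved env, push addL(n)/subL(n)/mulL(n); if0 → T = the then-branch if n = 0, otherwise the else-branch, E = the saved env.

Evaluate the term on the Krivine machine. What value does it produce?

Answer: -5

Machine steps:
0. [T=((λp. ((let w = p in 5) * (1 + p))) ((λw. ((λq. q) -2)) (if0 -1 then 7 else 1))) | E=∅ | St=∅]
1. [T=(λp. ((let w = p in 5) * (1 + p))) | E=∅ | St=[thunk]]
2. [T=((let w = p in 5) * (1 + p)) | E={p↦thunk(((λw. ((λq. q) -2)) (if0 -1 then 7 else 1)), ∅)} | St=∅]
3. [T=(let w = p in 5) | E={p↦thunk(((λw. ((λq. q) -2)) (if0 -1 then 7 else 1)), ∅)} | St=[mulR]]
4. [T=5 | E={w↦thunk(p, {p↦thunk(((λw. ((λq. q) -2)) (if0 -1 then 7 else 1)), ∅)}), p↦thunk(((λw. ((λq. q) -2)) (if0 -1 then 7 else 1)), ∅)} | St=[mulR]]
5. [T=(1 + p) | E={p↦thunk(((λw. ((λq. q) -2)) (if0 -1 then 7 else 1)), ∅)} | St=[mulL(5)]]
6. [T=1 | E={p↦thunk(((λw. ((λq. q) -2)) (if0 -1 then 7 else 1)), ∅)} | St=[addR :: mulL(5)]]
7. [T=p | E={p↦thunk(((λw. ((λq. q) -2)) (if0 -1 then 7 else 1)), ∅)} | St=[addL(1) :: mulL(5)]]
8. [T=((λw. ((λq. q) -2)) (if0 -1 then 7 else 1)) | E=∅ | St=[addL(1) :: mulL(5)]]
9. [T=(λw. ((λq. q) -2)) | E=∅ | St=[thunk :: addL(1) :: mulL(5)]]
10. [T=((λq. q) -2) | E={w↦thunk((if0 -1 then 7 else 1), ∅)} | St=[addL(1) :: mulL(5)]]
11. [T=(λq. q) | E={w↦thunk((if0 -1 then 7 else 1), ∅)} | St=[thunk :: addL(1) :: mulL(5)]]
12. [T=q | E={q↦thunk(-2, {w↦thunk((if0 -1 then 7 else 1), ∅)}), w↦thunk((if0 -1 then 7 else 1), ∅)} | St=[addL(1) :: mulL(5)]]
13. [T=-2 | E={w↦thunk((if0 -1 then 7 else 1), ∅)} | St=[addL(1) :: mulL(5)]]
→ final value -5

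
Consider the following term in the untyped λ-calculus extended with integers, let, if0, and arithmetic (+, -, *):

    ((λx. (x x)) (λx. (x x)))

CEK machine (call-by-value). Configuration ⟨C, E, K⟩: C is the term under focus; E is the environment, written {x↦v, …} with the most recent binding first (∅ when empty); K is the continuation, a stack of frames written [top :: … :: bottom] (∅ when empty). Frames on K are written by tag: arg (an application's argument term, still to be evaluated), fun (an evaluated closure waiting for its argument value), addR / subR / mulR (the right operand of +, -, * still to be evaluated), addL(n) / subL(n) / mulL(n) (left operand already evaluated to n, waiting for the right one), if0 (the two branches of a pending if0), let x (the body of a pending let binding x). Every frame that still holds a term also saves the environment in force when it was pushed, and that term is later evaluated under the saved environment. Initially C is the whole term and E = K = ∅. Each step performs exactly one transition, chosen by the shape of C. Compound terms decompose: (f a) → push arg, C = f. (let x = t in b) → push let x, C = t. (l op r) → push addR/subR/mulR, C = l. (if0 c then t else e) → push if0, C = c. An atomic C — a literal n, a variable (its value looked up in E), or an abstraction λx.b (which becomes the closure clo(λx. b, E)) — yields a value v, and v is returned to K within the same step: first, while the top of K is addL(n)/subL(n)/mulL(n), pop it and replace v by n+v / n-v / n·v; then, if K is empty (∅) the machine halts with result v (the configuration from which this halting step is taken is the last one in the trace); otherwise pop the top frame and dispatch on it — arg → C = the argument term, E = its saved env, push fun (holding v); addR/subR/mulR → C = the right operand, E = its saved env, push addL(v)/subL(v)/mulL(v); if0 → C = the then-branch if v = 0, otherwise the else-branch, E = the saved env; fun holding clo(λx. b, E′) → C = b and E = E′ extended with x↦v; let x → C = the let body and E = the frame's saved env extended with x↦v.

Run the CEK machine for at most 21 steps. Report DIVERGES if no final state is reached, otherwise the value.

Answer: DIVERGES (no final state within 21 steps)

Derivation:
0. ⟨C=((λx. (x x)) (λx. (x x))); E=∅; K=∅⟩
1. ⟨C=(λx. (x x)); E=∅; K=[arg]⟩
2. ⟨C=(λx. (x x)); E=∅; K=[fun]⟩
3. ⟨C=(x x); E={x↦clo(λx. (x x), ∅)}; K=∅⟩
4. ⟨C=x; E={x↦clo(λx. (x x), ∅)}; K=[arg]⟩
5. ⟨C=x; E={x↦clo(λx. (x x), ∅)}; K=[fun]⟩
… configuration repeats with period 3 (steps 3–5 recur indefinitely) …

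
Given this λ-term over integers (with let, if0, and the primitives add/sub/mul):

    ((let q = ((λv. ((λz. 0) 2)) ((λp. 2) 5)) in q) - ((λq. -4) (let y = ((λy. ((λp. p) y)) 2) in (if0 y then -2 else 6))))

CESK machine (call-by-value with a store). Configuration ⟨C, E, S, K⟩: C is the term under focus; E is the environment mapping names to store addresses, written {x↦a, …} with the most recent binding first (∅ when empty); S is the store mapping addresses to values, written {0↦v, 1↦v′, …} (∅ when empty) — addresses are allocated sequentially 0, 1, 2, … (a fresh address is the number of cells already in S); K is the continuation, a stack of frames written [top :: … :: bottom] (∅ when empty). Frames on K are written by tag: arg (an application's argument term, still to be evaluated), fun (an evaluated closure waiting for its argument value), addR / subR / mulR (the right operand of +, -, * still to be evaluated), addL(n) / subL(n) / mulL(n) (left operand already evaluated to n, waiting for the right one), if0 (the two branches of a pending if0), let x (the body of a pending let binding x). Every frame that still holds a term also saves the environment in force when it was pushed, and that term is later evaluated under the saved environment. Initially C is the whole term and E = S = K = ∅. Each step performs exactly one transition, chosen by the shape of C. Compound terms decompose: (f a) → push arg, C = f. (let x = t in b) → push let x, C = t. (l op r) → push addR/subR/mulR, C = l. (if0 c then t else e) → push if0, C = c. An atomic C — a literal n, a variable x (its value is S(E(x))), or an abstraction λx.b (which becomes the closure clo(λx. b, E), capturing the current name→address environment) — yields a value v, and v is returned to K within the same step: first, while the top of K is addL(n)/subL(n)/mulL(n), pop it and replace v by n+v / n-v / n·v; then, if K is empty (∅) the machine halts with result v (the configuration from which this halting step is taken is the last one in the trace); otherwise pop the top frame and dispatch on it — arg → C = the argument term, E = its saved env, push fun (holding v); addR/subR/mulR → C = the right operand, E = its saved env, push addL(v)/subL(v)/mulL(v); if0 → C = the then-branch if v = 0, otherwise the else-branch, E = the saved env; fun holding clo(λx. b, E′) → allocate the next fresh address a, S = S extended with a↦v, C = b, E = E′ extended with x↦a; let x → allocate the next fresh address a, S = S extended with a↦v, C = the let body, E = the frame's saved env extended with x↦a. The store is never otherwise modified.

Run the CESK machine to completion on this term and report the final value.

Answer: 4

Derivation:
[0] <C=((let q = ((λv. ((λz. 0) 2)) ((λp. 2) 5)) in q) - ((λq. -4) (let y = ((λy. ((λp. p) y)) 2) in (if0 y then -2 else 6)))), E=∅, S=∅, K=∅>
[1] <C=(let q = ((λv. ((λz. 0) 2)) ((λp. 2) 5)) in q), E=∅, S=∅, K=[subR]>
[2] <C=((λv. ((λz. 0) 2)) ((λp. 2) 5)), E=∅, S=∅, K=[let q :: subR]>
[3] <C=(λv. ((λz. 0) 2)), E=∅, S=∅, K=[arg :: let q :: subR]>
[4] <C=((λp. 2) 5), E=∅, S=∅, K=[fun :: let q :: subR]>
[5] <C=(λp. 2), E=∅, S=∅, K=[arg :: fun :: let q :: subR]>
[6] <C=5, E=∅, S=∅, K=[fun :: fun :: let q :: subR]>
[7] <C=2, E={p↦0}, S={0↦5}, K=[fun :: let q :: subR]>
[8] <C=((λz. 0) 2), E={v↦1}, S={0↦5, 1↦2}, K=[let q :: subR]>
[9] <C=(λz. 0), E={v↦1}, S={0↦5, 1↦2}, K=[arg :: let q :: subR]>
[10] <C=2, E={v↦1}, S={0↦5, 1↦2}, K=[fun :: let q :: subR]>
[11] <C=0, E={z↦2, v↦1}, S={0↦5, 1↦2, 2↦2}, K=[let q :: subR]>
[12] <C=q, E={q↦3}, S={0↦5, 1↦2, 2↦2, 3↦0}, K=[subR]>
[13] <C=((λq. -4) (let y = ((λy. ((λp. p) y)) 2) in (if0 y then -2 else 6))), E=∅, S={0↦5, 1↦2, 2↦2, 3↦0}, K=[subL(0)]>
[14] <C=(λq. -4), E=∅, S={0↦5, 1↦2, 2↦2, 3↦0}, K=[arg :: subL(0)]>
[15] <C=(let y = ((λy. ((λp. p) y)) 2) in (if0 y then -2 else 6)), E=∅, S={0↦5, 1↦2, 2↦2, 3↦0}, K=[fun :: subL(0)]>
[16] <C=((λy. ((λp. p) y)) 2), E=∅, S={0↦5, 1↦2, 2↦2, 3↦0}, K=[let y :: fun :: subL(0)]>
[17] <C=(λy. ((λp. p) y)), E=∅, S={0↦5, 1↦2, 2↦2, 3↦0}, K=[arg :: let y :: fun :: subL(0)]>
[18] <C=2, E=∅, S={0↦5, 1↦2, 2↦2, 3↦0}, K=[fun :: let y :: fun :: subL(0)]>
[19] <C=((λp. p) y), E={y↦4}, S={0↦5, 1↦2, 2↦2, 3↦0, 4↦2}, K=[let y :: fun :: subL(0)]>
[20] <C=(λp. p), E={y↦4}, S={0↦5, 1↦2, 2↦2, 3↦0, 4↦2}, K=[arg :: let y :: fun :: subL(0)]>
[21] <C=y, E={y↦4}, S={0↦5, 1↦2, 2↦2, 3↦0, 4↦2}, K=[fun :: let y :: fun :: subL(0)]>
[22] <C=p, E={p↦5, y↦4}, S={0↦5, 1↦2, 2↦2, 3↦0, 4↦2, 5↦2}, K=[let y :: fun :: subL(0)]>
[23] <C=(if0 y then -2 else 6), E={y↦6}, S={0↦5, 1↦2, 2↦2, 3↦0, 4↦2, 5↦2, 6↦2}, K=[fun :: subL(0)]>
[24] <C=y, E={y↦6}, S={0↦5, 1↦2, 2↦2, 3↦0, 4↦2, 5↦2, 6↦2}, K=[if0 :: fun :: subL(0)]>
[25] <C=6, E={y↦6}, S={0↦5, 1↦2, 2↦2, 3↦0, 4↦2, 5↦2, 6↦2}, K=[fun :: subL(0)]>
[26] <C=-4, E={q↦7}, S={0↦5, 1↦2, 2↦2, 3↦0, 4↦2, 5↦2, 6↦2, 7↦6}, K=[subL(0)]>
→ final value 4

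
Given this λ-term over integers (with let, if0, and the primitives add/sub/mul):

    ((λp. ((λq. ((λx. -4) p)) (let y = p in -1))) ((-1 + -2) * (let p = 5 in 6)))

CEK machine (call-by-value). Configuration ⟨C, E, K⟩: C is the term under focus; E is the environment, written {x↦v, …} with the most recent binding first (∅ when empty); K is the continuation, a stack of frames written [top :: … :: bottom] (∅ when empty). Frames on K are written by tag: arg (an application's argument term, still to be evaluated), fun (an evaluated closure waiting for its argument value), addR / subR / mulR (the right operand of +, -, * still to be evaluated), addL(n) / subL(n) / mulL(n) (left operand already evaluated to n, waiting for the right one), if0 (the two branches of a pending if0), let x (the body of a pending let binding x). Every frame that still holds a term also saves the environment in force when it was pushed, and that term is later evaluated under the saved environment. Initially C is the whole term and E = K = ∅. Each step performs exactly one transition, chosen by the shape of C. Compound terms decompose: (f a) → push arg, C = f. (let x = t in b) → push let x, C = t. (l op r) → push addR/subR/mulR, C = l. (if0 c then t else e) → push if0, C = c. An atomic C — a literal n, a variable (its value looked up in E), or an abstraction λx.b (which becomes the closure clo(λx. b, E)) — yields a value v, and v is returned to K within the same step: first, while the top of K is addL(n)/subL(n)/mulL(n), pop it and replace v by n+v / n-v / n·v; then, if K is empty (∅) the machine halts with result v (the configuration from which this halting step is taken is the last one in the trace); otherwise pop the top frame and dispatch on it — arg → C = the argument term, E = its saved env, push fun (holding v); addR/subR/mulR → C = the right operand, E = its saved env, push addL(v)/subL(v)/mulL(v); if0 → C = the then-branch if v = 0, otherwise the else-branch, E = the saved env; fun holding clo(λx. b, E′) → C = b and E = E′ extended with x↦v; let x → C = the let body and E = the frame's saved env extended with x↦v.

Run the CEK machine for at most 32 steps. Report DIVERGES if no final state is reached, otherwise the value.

[0] <C=((λp. ((λq. ((λx. -4) p)) (let y = p in -1))) ((-1 + -2) * (let p = 5 in 6))), E=∅, K=∅>
[1] <C=(λp. ((λq. ((λx. -4) p)) (let y = p in -1))), E=∅, K=[arg]>
[2] <C=((-1 + -2) * (let p = 5 in 6)), E=∅, K=[fun]>
[3] <C=(-1 + -2), E=∅, K=[mulR :: fun]>
[4] <C=-1, E=∅, K=[addR :: mulR :: fun]>
[5] <C=-2, E=∅, K=[addL(-1) :: mulR :: fun]>
[6] <C=(let p = 5 in 6), E=∅, K=[mulL(-3) :: fun]>
[7] <C=5, E=∅, K=[let p :: mulL(-3) :: fun]>
[8] <C=6, E={p↦5}, K=[mulL(-3) :: fun]>
[9] <C=((λq. ((λx. -4) p)) (let y = p in -1)), E={p↦-18}, K=∅>
[10] <C=(λq. ((λx. -4) p)), E={p↦-18}, K=[arg]>
[11] <C=(let y = p in -1), E={p↦-18}, K=[fun]>
[12] <C=p, E={p↦-18}, K=[let y :: fun]>
[13] <C=-1, E={y↦-18, p↦-18}, K=[fun]>
[14] <C=((λx. -4) p), E={q↦-1, p↦-18}, K=∅>
[15] <C=(λx. -4), E={q↦-1, p↦-18}, K=[arg]>
[16] <C=p, E={q↦-1, p↦-18}, K=[fun]>
[17] <C=-4, E={x↦-18, q↦-1, p↦-18}, K=∅>
→ final value -4

Answer: -4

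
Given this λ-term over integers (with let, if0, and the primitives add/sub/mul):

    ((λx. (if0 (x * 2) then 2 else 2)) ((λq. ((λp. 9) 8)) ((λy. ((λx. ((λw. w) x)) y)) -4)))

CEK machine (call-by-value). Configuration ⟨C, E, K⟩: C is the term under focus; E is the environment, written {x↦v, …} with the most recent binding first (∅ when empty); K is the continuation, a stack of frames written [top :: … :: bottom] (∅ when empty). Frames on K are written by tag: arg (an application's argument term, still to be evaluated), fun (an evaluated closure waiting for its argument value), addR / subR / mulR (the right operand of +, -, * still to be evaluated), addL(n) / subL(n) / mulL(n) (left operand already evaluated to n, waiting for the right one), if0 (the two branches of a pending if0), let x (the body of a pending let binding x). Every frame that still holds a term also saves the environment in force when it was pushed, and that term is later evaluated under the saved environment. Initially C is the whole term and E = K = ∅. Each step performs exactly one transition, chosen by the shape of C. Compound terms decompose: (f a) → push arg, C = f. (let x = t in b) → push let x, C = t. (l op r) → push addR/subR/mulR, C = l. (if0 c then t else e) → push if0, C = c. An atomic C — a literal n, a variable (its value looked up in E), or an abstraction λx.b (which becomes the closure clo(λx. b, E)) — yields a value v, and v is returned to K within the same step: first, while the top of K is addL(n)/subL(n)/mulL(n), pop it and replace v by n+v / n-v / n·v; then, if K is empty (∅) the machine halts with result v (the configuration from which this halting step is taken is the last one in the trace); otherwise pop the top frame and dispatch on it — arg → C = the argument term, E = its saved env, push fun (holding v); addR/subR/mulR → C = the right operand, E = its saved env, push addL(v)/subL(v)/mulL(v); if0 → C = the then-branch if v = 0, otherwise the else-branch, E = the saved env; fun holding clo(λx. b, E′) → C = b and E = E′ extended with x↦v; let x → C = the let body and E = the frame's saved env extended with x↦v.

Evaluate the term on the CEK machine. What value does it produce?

Answer: 2

Machine steps:
t=0: ⟨C=((λx. (if0 (x * 2) then 2 else 2)) ((λq. ((λp. 9) 8)) ((λy. ((λx. ((λw. w) x)) y)) -4))); E=∅; K=∅⟩
t=1: ⟨C=(λx. (if0 (x * 2) then 2 else 2)); E=∅; K=[arg]⟩
t=2: ⟨C=((λq. ((λp. 9) 8)) ((λy. ((λx. ((λw. w) x)) y)) -4)); E=∅; K=[fun]⟩
t=3: ⟨C=(λq. ((λp. 9) 8)); E=∅; K=[arg :: fun]⟩
t=4: ⟨C=((λy. ((λx. ((λw. w) x)) y)) -4); E=∅; K=[fun :: fun]⟩
t=5: ⟨C=(λy. ((λx. ((λw. w) x)) y)); E=∅; K=[arg :: fun :: fun]⟩
t=6: ⟨C=-4; E=∅; K=[fun :: fun :: fun]⟩
t=7: ⟨C=((λx. ((λw. w) x)) y); E={y↦-4}; K=[fun :: fun]⟩
t=8: ⟨C=(λx. ((λw. w) x)); E={y↦-4}; K=[arg :: fun :: fun]⟩
t=9: ⟨C=y; E={y↦-4}; K=[fun :: fun :: fun]⟩
t=10: ⟨C=((λw. w) x); E={x↦-4, y↦-4}; K=[fun :: fun]⟩
t=11: ⟨C=(λw. w); E={x↦-4, y↦-4}; K=[arg :: fun :: fun]⟩
t=12: ⟨C=x; E={x↦-4, y↦-4}; K=[fun :: fun :: fun]⟩
t=13: ⟨C=w; E={w↦-4, x↦-4, y↦-4}; K=[fun :: fun]⟩
t=14: ⟨C=((λp. 9) 8); E={q↦-4}; K=[fun]⟩
t=15: ⟨C=(λp. 9); E={q↦-4}; K=[arg :: fun]⟩
t=16: ⟨C=8; E={q↦-4}; K=[fun :: fun]⟩
t=17: ⟨C=9; E={p↦8, q↦-4}; K=[fun]⟩
t=18: ⟨C=(if0 (x * 2) then 2 else 2); E={x↦9}; K=∅⟩
t=19: ⟨C=(x * 2); E={x↦9}; K=[if0]⟩
t=20: ⟨C=x; E={x↦9}; K=[mulR :: if0]⟩
t=21: ⟨C=2; E={x↦9}; K=[mulL(9) :: if0]⟩
t=22: ⟨C=2; E={x↦9}; K=∅⟩
→ final value 2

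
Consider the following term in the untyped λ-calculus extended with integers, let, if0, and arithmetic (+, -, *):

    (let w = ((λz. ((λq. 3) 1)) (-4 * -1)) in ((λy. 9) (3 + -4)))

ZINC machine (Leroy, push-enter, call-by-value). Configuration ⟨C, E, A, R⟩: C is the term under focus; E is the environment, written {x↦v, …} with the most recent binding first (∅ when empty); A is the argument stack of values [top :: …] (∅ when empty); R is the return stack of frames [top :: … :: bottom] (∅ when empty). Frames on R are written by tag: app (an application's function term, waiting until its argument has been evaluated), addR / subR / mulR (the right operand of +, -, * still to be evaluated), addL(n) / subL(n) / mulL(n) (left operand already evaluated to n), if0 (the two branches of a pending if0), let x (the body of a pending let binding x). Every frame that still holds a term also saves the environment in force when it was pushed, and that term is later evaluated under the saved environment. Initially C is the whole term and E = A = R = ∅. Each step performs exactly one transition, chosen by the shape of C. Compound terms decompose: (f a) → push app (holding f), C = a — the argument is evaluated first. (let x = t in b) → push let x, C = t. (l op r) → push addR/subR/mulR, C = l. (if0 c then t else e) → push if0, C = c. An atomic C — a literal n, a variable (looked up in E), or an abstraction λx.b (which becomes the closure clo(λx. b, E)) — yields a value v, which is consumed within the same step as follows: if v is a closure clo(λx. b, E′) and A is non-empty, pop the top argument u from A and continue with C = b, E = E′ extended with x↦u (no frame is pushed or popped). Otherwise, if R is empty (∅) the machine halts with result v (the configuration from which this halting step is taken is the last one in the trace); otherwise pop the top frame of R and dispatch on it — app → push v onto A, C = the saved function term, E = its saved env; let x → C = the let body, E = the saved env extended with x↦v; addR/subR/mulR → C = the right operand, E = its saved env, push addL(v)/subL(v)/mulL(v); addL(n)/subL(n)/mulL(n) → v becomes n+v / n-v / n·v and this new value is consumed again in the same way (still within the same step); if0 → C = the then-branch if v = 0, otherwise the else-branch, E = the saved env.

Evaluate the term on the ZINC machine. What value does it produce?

[0] ⟨C=(let w = ((λz. ((λq. 3) 1)) (-4 * -1)) in ((λy. 9) (3 + -4))); E=∅; A=∅; R=∅⟩
[1] ⟨C=((λz. ((λq. 3) 1)) (-4 * -1)); E=∅; A=∅; R=[let w]⟩
[2] ⟨C=(-4 * -1); E=∅; A=∅; R=[app :: let w]⟩
[3] ⟨C=-4; E=∅; A=∅; R=[mulR :: app :: let w]⟩
[4] ⟨C=-1; E=∅; A=∅; R=[mulL(-4) :: app :: let w]⟩
[5] ⟨C=(λz. ((λq. 3) 1)); E=∅; A=[4]; R=[let w]⟩
[6] ⟨C=((λq. 3) 1); E={z↦4}; A=∅; R=[let w]⟩
[7] ⟨C=1; E={z↦4}; A=∅; R=[app :: let w]⟩
[8] ⟨C=(λq. 3); E={z↦4}; A=[1]; R=[let w]⟩
[9] ⟨C=3; E={q↦1, z↦4}; A=∅; R=[let w]⟩
[10] ⟨C=((λy. 9) (3 + -4)); E={w↦3}; A=∅; R=∅⟩
[11] ⟨C=(3 + -4); E={w↦3}; A=∅; R=[app]⟩
[12] ⟨C=3; E={w↦3}; A=∅; R=[addR :: app]⟩
[13] ⟨C=-4; E={w↦3}; A=∅; R=[addL(3) :: app]⟩
[14] ⟨C=(λy. 9); E={w↦3}; A=[-1]; R=∅⟩
[15] ⟨C=9; E={y↦-1, w↦3}; A=∅; R=∅⟩
→ final value 9

Answer: 9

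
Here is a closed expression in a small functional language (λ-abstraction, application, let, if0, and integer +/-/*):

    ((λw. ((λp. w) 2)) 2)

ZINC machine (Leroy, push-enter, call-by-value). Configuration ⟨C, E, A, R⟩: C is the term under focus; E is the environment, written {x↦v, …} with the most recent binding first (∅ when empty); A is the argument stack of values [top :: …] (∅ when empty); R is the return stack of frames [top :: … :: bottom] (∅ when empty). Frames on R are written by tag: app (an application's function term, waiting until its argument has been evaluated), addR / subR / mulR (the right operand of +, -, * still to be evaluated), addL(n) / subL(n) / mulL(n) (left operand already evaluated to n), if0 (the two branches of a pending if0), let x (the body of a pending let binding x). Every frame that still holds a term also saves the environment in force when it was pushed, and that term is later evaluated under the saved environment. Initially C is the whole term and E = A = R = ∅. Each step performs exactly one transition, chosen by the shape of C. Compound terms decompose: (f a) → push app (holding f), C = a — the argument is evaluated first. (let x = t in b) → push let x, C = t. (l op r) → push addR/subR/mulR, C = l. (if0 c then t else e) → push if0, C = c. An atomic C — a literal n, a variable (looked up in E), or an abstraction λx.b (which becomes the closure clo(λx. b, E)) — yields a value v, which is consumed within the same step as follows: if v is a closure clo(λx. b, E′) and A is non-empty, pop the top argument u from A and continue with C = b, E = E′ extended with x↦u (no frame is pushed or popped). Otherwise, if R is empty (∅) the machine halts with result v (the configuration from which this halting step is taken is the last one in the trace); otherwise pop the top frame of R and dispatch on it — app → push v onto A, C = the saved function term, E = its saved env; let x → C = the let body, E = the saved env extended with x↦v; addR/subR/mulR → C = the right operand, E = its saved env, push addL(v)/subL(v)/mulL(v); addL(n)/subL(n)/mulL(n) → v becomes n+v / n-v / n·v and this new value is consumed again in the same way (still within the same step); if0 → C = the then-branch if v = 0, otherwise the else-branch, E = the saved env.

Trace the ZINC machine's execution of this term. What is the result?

Answer: 2

Machine steps:
t=0: [C=((λw. ((λp. w) 2)) 2) | E=∅ | A=∅ | R=∅]
t=1: [C=2 | E=∅ | A=∅ | R=[app]]
t=2: [C=(λw. ((λp. w) 2)) | E=∅ | A=[2] | R=∅]
t=3: [C=((λp. w) 2) | E={w↦2} | A=∅ | R=∅]
t=4: [C=2 | E={w↦2} | A=∅ | R=[app]]
t=5: [C=(λp. w) | E={w↦2} | A=[2] | R=∅]
t=6: [C=w | E={p↦2, w↦2} | A=∅ | R=∅]
→ final value 2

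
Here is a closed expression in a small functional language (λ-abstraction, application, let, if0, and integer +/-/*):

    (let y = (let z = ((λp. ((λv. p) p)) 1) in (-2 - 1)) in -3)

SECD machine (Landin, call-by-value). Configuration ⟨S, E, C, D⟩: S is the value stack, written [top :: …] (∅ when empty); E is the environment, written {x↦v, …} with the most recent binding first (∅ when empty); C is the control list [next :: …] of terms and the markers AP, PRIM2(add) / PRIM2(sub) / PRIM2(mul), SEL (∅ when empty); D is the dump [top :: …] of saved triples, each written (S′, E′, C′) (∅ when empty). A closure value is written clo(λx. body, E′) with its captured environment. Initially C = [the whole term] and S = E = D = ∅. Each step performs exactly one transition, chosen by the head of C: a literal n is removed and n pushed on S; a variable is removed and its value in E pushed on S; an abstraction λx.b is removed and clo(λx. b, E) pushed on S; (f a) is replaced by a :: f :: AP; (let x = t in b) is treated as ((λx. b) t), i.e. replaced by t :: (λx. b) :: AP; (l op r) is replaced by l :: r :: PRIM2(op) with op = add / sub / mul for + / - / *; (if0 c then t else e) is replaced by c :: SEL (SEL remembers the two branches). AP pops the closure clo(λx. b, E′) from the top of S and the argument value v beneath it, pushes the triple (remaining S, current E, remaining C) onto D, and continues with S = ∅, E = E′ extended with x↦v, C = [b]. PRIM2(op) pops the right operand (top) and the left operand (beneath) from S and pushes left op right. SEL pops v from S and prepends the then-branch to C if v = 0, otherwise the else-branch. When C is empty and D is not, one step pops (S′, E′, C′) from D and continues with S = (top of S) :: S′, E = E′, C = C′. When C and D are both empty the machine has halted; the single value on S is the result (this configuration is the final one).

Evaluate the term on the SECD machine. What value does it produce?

[0] ⟨S=∅; E=∅; C=[(let y = (let z = ((λp. ((λv. p) p)) 1) in (-2 - 1)) in -3)]; D=∅⟩
[1] ⟨S=∅; E=∅; C=[(let z = ((λp. ((λv. p) p)) 1) in (-2 - 1)) :: (λy. -3) :: AP]; D=∅⟩
[2] ⟨S=∅; E=∅; C=[((λp. ((λv. p) p)) 1) :: (λz. (-2 - 1)) :: AP :: (λy. -3) :: AP]; D=∅⟩
[3] ⟨S=∅; E=∅; C=[1 :: (λp. ((λv. p) p)) :: AP :: (λz. (-2 - 1)) :: AP :: (λy. -3) :: AP]; D=∅⟩
[4] ⟨S=[1]; E=∅; C=[(λp. ((λv. p) p)) :: AP :: (λz. (-2 - 1)) :: AP :: (λy. -3) :: AP]; D=∅⟩
[5] ⟨S=[clo(λp. ((λv. p) p), ∅) :: 1]; E=∅; C=[AP :: (λz. (-2 - 1)) :: AP :: (λy. -3) :: AP]; D=∅⟩
[6] ⟨S=∅; E={p↦1}; C=[((λv. p) p)]; D=[(∅, ∅, [(λz. (-2 - 1)) :: AP :: (λy. -3) :: AP])]⟩
[7] ⟨S=∅; E={p↦1}; C=[p :: (λv. p) :: AP]; D=[(∅, ∅, [(λz. (-2 - 1)) :: AP :: (λy. -3) :: AP])]⟩
[8] ⟨S=[1]; E={p↦1}; C=[(λv. p) :: AP]; D=[(∅, ∅, [(λz. (-2 - 1)) :: AP :: (λy. -3) :: AP])]⟩
[9] ⟨S=[clo(λv. p, {p↦1}) :: 1]; E={p↦1}; C=[AP]; D=[(∅, ∅, [(λz. (-2 - 1)) :: AP :: (λy. -3) :: AP])]⟩
[10] ⟨S=∅; E={v↦1, p↦1}; C=[p]; D=[(∅, {p↦1}, ∅) :: (∅, ∅, [(λz. (-2 - 1)) :: AP :: (λy. -3) :: AP])]⟩
[11] ⟨S=[1]; E={v↦1, p↦1}; C=∅; D=[(∅, {p↦1}, ∅) :: (∅, ∅, [(λz. (-2 - 1)) :: AP :: (λy. -3) :: AP])]⟩
[12] ⟨S=[1]; E={p↦1}; C=∅; D=[(∅, ∅, [(λz. (-2 - 1)) :: AP :: (λy. -3) :: AP])]⟩
[13] ⟨S=[1]; E=∅; C=[(λz. (-2 - 1)) :: AP :: (λy. -3) :: AP]; D=∅⟩
[14] ⟨S=[clo(λz. (-2 - 1), ∅) :: 1]; E=∅; C=[AP :: (λy. -3) :: AP]; D=∅⟩
[15] ⟨S=∅; E={z↦1}; C=[(-2 - 1)]; D=[(∅, ∅, [(λy. -3) :: AP])]⟩
[16] ⟨S=∅; E={z↦1}; C=[-2 :: 1 :: PRIM2(sub)]; D=[(∅, ∅, [(λy. -3) :: AP])]⟩
[17] ⟨S=[-2]; E={z↦1}; C=[1 :: PRIM2(sub)]; D=[(∅, ∅, [(λy. -3) :: AP])]⟩
[18] ⟨S=[1 :: -2]; E={z↦1}; C=[PRIM2(sub)]; D=[(∅, ∅, [(λy. -3) :: AP])]⟩
[19] ⟨S=[-3]; E={z↦1}; C=∅; D=[(∅, ∅, [(λy. -3) :: AP])]⟩
[20] ⟨S=[-3]; E=∅; C=[(λy. -3) :: AP]; D=∅⟩
[21] ⟨S=[clo(λy. -3, ∅) :: -3]; E=∅; C=[AP]; D=∅⟩
[22] ⟨S=∅; E={y↦-3}; C=[-3]; D=[(∅, ∅, ∅)]⟩
[23] ⟨S=[-3]; E={y↦-3}; C=∅; D=[(∅, ∅, ∅)]⟩
[24] ⟨S=[-3]; E=∅; C=∅; D=∅⟩
→ final value -3

Answer: -3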